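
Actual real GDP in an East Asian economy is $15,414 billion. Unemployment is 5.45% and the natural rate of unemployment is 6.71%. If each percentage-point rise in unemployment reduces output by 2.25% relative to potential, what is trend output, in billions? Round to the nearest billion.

$14,989 billion

Unemployment gap = 5.45 - 6.71 = -1.26 points, so output gap = -2.25 × (-1.26) = 2.835%.
Since Y = Y* × (1 + gap/100), Y* = 15414/1.02835 ≈ 14989 billion.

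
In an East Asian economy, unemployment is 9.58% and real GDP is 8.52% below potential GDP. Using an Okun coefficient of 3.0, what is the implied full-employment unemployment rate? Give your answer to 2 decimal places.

6.74%

From Okun's law, u - u* = -(output gap)/β = -(-8.52)/3.0 = 2.84 points.
So u* = 9.58 - 2.84 = 6.74%.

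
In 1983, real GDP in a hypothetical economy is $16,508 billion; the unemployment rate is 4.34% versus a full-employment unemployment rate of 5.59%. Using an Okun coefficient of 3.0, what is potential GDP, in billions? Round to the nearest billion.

Unemployment gap = 4.34 - 5.59 = -1.25 points, so output gap = -3 × (-1.25) = 3.75%.
Since Y = Y* × (1 + gap/100), Y* = 16508/1.0375 ≈ 15911 billion.

$15,911 billion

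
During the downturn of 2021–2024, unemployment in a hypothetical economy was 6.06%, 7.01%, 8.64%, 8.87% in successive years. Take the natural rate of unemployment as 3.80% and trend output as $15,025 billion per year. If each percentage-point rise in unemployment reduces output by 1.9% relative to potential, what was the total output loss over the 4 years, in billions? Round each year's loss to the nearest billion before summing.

Year 2021: gap = -1.9 × (6.06 - 3.8) = -4.294%, loss ≈ 15025 × 4.294/100 ≈ 645.
Year 2022: gap = -1.9 × (7.01 - 3.8) = -6.099%, loss ≈ 15025 × 6.099/100 ≈ 916.
Year 2023: gap = -1.9 × (8.64 - 3.8) = -9.196%, loss ≈ 15025 × 9.196/100 ≈ 1382.
Year 2024: gap = -1.9 × (8.87 - 3.8) = -9.633%, loss ≈ 15025 × 9.633/100 ≈ 1447.
Total lost output = 645 + 916 + 1382 + 1447 = 4390 billion.

$4,390 billion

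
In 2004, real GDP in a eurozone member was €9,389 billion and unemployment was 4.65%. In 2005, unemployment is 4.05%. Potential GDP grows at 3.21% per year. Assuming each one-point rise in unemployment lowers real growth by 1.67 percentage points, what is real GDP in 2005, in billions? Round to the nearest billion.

€9,784 billion

Δu = 4.05 - 4.65 = -0.6 points.
Okun's law (growth form): g_Y = g_Y* - β × Δu = 3.21 - 1.67 × (-0.60) = 3.21 + 1.002 = 4.212%.
Real GDP in the next year = 9389 × (1 + 4.212/100) = 9389 × 1.04212 ≈ 9784 billion.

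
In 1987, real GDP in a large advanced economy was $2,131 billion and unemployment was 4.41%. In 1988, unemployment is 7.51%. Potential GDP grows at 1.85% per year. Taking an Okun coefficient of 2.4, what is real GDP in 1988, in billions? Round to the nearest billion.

$2,012 billion

Δu = 7.51 - 4.41 = 3.1 points.
Okun's law (growth form): g_Y = g_Y* - β × Δu = 1.85 - 2.4 × (3.10) = 1.85 - 7.44 = -5.59%.
Real GDP in the next year = 2131 × (1 - 5.59/100) = 2131 × 0.9441 ≈ 2012 billion.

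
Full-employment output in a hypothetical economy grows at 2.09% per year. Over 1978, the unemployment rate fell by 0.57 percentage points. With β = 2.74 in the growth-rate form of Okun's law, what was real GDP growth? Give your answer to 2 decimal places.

3.65%

Growth-rate Okun's law: g_Y = g_Y* - β × Δu.
g_Y = 2.09 - 2.74 × (-0.57) = 2.09 + 1.5618 = 3.6518%, i.e. 3.65% to 2 d.p.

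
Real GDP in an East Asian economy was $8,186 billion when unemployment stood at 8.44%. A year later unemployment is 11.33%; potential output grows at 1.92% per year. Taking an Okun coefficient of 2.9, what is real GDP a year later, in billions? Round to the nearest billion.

$7,657 billion

Δu = 11.33 - 8.44 = 2.89 points.
Okun's law (growth form): g_Y = g_Y* - β × Δu = 1.92 - 2.9 × (2.89) = 1.92 - 8.381 = -6.461%.
Real GDP in the next year = 8186 × (1 - 6.461/100) = 8186 × 0.93539 ≈ 7657 billion.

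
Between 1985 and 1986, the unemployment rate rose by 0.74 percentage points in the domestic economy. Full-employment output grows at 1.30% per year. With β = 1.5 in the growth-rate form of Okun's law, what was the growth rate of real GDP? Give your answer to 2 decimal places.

Growth-rate Okun's law: g_Y = g_Y* - β × Δu.
g_Y = 1.30 - 1.5 × (0.74) = 1.3 - 1.11 = 0.19%, i.e. 0.19% to 2 d.p.

0.19%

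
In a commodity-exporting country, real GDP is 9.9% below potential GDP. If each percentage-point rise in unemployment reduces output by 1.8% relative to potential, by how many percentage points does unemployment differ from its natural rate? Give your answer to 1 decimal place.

5.5 percentage points

Okun's law: output gap = -β × (u - u*), so u - u* = -(output gap)/β.
u - u* = -(-9.9)/1.8 = 5.5 percentage points.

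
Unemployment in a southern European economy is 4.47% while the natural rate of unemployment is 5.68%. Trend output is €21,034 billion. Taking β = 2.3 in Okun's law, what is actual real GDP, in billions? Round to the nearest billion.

Unemployment gap = 4.47 - 5.68 = -1.21 points, so the output gap is -2.3 × (-1.21) = 2.783%.
Actual GDP = 21034 × (1 + 2.783/100) = 21034 × 1.02783 ≈ 21619 billion.

€21,619 billion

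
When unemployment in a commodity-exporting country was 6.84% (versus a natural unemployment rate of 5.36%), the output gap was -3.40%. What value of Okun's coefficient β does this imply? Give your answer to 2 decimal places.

β ≈ 2.30

Okun's law: output gap = -β × (u - u*).
-3.40 = -β × (6.84 - 5.36) = -β × 1.48, so β = 3.4/1.48 = 2.30.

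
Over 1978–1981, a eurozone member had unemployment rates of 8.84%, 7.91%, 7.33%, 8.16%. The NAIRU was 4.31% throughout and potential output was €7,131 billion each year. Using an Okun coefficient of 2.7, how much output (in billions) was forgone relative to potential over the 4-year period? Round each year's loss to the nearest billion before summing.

€2,887 billion

Year 1978: gap = -2.7 × (8.84 - 4.31) = -12.231%, loss ≈ 7131 × 12.231/100 ≈ 872.
Year 1979: gap = -2.7 × (7.91 - 4.31) = -9.72%, loss ≈ 7131 × 9.72/100 ≈ 693.
Year 1980: gap = -2.7 × (7.33 - 4.31) = -8.154%, loss ≈ 7131 × 8.154/100 ≈ 581.
Year 1981: gap = -2.7 × (8.16 - 4.31) = -10.395%, loss ≈ 7131 × 10.395/100 ≈ 741.
Total lost output = 872 + 693 + 581 + 741 = 2887 billion.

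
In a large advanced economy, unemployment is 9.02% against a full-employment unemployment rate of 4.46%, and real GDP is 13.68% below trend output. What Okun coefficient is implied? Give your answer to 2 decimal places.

Okun's law: output gap = -β × (u - u*).
-13.68 = -β × (9.02 - 4.46) = -β × 4.56, so β = 13.68/4.56 = 3.00.

β ≈ 3.00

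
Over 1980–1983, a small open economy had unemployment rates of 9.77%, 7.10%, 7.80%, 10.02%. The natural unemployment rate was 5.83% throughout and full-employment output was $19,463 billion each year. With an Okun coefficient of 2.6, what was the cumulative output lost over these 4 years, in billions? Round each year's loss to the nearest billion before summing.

Year 1980: gap = -2.6 × (9.77 - 5.83) = -10.244%, loss ≈ 19463 × 10.244/100 ≈ 1994.
Year 1981: gap = -2.6 × (7.1 - 5.83) = -3.302%, loss ≈ 19463 × 3.302/100 ≈ 643.
Year 1982: gap = -2.6 × (7.8 - 5.83) = -5.122%, loss ≈ 19463 × 5.122/100 ≈ 997.
Year 1983: gap = -2.6 × (10.02 - 5.83) = -10.894%, loss ≈ 19463 × 10.894/100 ≈ 2120.
Total lost output = 1994 + 643 + 997 + 2120 = 5754 billion.

$5,754 billion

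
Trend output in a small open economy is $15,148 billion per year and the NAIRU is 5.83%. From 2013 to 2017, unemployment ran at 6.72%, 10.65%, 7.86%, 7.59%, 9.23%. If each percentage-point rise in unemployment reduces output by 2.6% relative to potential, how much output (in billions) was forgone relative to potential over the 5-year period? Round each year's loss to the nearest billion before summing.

$5,081 billion

Year 2013: gap = -2.6 × (6.72 - 5.83) = -2.314%, loss ≈ 15148 × 2.314/100 ≈ 351.
Year 2014: gap = -2.6 × (10.65 - 5.83) = -12.532%, loss ≈ 15148 × 12.532/100 ≈ 1898.
Year 2015: gap = -2.6 × (7.86 - 5.83) = -5.278%, loss ≈ 15148 × 5.278/100 ≈ 800.
Year 2016: gap = -2.6 × (7.59 - 5.83) = -4.576%, loss ≈ 15148 × 4.576/100 ≈ 693.
Year 2017: gap = -2.6 × (9.23 - 5.83) = -8.84%, loss ≈ 15148 × 8.84/100 ≈ 1339.
Total lost output = 351 + 1898 + 800 + 693 + 1339 = 5081 billion.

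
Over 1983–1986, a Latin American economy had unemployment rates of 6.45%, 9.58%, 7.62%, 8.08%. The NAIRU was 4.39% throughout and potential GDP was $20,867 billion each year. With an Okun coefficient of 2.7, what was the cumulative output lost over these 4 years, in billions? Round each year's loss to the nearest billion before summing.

Year 1983: gap = -2.7 × (6.45 - 4.39) = -5.562%, loss ≈ 20867 × 5.562/100 ≈ 1161.
Year 1984: gap = -2.7 × (9.58 - 4.39) = -14.013%, loss ≈ 20867 × 14.013/100 ≈ 2924.
Year 1985: gap = -2.7 × (7.62 - 4.39) = -8.721%, loss ≈ 20867 × 8.721/100 ≈ 1820.
Year 1986: gap = -2.7 × (8.08 - 4.39) = -9.963%, loss ≈ 20867 × 9.963/100 ≈ 2079.
Total lost output = 1161 + 2924 + 1820 + 2079 = 7984 billion.

$7,984 billion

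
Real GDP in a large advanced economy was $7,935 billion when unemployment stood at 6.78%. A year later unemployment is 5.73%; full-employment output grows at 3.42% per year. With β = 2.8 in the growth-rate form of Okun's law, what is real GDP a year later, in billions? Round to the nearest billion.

$8,440 billion

Δu = 5.73 - 6.78 = -1.05 points.
Okun's law (growth form): g_Y = g_Y* - β × Δu = 3.42 - 2.8 × (-1.05) = 3.42 + 2.94 = 6.36%.
Real GDP in the next year = 7935 × (1 + 6.36/100) = 7935 × 1.0636 ≈ 8440 billion.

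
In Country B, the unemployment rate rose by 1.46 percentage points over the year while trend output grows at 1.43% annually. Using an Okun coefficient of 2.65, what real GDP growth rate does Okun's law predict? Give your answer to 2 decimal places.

-2.44%

Growth-rate Okun's law: g_Y = g_Y* - β × Δu.
g_Y = 1.43 - 2.65 × (1.46) = 1.43 - 3.869 = -2.439%, i.e. -2.44% to 2 d.p.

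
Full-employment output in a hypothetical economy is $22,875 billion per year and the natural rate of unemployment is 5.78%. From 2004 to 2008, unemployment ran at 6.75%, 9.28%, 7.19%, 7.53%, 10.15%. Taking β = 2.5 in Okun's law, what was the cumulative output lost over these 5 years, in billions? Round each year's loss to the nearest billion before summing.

Year 2004: gap = -2.5 × (6.75 - 5.78) = -2.425%, loss ≈ 22875 × 2.425/100 ≈ 555.
Year 2005: gap = -2.5 × (9.28 - 5.78) = -8.75%, loss ≈ 22875 × 8.75/100 ≈ 2002.
Year 2006: gap = -2.5 × (7.19 - 5.78) = -3.525%, loss ≈ 22875 × 3.525/100 ≈ 806.
Year 2007: gap = -2.5 × (7.53 - 5.78) = -4.375%, loss ≈ 22875 × 4.375/100 ≈ 1001.
Year 2008: gap = -2.5 × (10.15 - 5.78) = -10.925%, loss ≈ 22875 × 10.925/100 ≈ 2499.
Total lost output = 555 + 2002 + 806 + 1001 + 2499 = 6863 billion.

$6,863 billion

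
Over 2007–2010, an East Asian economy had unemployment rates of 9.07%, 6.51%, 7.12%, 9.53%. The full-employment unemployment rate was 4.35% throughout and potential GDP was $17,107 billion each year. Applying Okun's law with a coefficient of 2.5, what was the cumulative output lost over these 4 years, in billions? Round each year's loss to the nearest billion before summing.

$6,343 billion

Year 2007: gap = -2.5 × (9.07 - 4.35) = -11.8%, loss ≈ 17107 × 11.8/100 ≈ 2019.
Year 2008: gap = -2.5 × (6.51 - 4.35) = -5.4%, loss ≈ 17107 × 5.4/100 ≈ 924.
Year 2009: gap = -2.5 × (7.12 - 4.35) = -6.925%, loss ≈ 17107 × 6.925/100 ≈ 1185.
Year 2010: gap = -2.5 × (9.53 - 4.35) = -12.95%, loss ≈ 17107 × 12.95/100 ≈ 2215.
Total lost output = 2019 + 924 + 1185 + 2215 = 6343 billion.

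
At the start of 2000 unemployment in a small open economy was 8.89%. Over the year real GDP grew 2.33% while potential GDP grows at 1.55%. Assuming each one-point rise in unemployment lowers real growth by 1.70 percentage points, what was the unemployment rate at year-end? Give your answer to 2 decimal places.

8.43%

Growth-rate Okun's law: g_Y = g_Y* - β × Δu, so Δu = (g_Y* - g_Y)/β.
Δu = (1.55 - 2.33)/1.70 = -0.78/1.70 = -0.46 percentage points.
Year-end unemployment = 8.89 - 0.46 = 8.43%.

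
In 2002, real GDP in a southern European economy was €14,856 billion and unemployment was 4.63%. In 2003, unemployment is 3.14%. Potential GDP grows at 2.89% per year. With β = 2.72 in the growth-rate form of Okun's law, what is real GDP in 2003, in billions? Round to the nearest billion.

Δu = 3.14 - 4.63 = -1.49 points.
Okun's law (growth form): g_Y = g_Y* - β × Δu = 2.89 - 2.72 × (-1.49) = 2.89 + 4.0528 = 6.9428%.
Real GDP in the next year = 14856 × (1 + 6.9428/100) = 14856 × 1.069428 ≈ 15887 billion.

€15,887 billion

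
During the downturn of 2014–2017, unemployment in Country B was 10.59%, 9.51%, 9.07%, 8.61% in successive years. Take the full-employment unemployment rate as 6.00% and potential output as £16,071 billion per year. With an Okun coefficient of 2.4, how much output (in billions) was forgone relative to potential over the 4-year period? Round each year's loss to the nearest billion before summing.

£5,315 billion

Year 2014: gap = -2.4 × (10.59 - 6) = -11.016%, loss ≈ 16071 × 11.016/100 ≈ 1770.
Year 2015: gap = -2.4 × (9.51 - 6) = -8.424%, loss ≈ 16071 × 8.424/100 ≈ 1354.
Year 2016: gap = -2.4 × (9.07 - 6) = -7.368%, loss ≈ 16071 × 7.368/100 ≈ 1184.
Year 2017: gap = -2.4 × (8.61 - 6) = -6.264%, loss ≈ 16071 × 6.264/100 ≈ 1007.
Total lost output = 1770 + 1354 + 1184 + 1007 = 5315 billion.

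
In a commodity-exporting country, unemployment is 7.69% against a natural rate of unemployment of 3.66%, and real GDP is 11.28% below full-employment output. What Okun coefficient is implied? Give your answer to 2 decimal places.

β ≈ 2.80

Okun's law: output gap = -β × (u - u*).
-11.28 = -β × (7.69 - 3.66) = -β × 4.03, so β = 11.28/4.03 = 2.80.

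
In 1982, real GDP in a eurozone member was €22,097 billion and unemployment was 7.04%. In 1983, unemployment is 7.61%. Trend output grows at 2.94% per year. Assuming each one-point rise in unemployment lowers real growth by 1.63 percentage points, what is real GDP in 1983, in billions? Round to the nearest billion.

Δu = 7.61 - 7.04 = 0.57 points.
Okun's law (growth form): g_Y = g_Y* - β × Δu = 2.94 - 1.63 × (0.57) = 2.94 - 0.9291 = 2.0109%.
Real GDP in the next year = 22097 × (1 + 2.0109/100) = 22097 × 1.020109 ≈ 22541 billion.

€22,541 billion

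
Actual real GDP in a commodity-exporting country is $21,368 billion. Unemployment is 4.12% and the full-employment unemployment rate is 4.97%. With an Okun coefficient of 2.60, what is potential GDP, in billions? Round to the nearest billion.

$20,906 billion

Unemployment gap = 4.12 - 4.97 = -0.85 points, so output gap = -2.6 × (-0.85) = 2.21%.
Since Y = Y* × (1 + gap/100), Y* = 21368/1.0221 ≈ 20906 billion.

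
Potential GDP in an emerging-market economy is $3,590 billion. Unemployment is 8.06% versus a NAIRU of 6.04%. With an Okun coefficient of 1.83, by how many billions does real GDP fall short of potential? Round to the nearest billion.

$133 billion

Output gap = -1.83 × (8.06 - 6.04) = -1.83 × 2.02 = -3.6966%.
Actual GDP ≈ 3590 × 0.963034 ≈ 3457 billion, so the shortfall is 3590 - 3457 = 133 billion.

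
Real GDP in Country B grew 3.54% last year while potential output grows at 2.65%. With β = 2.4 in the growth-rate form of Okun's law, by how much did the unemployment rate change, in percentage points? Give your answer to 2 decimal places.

-0.37 percentage points

Growth-rate Okun's law: g_Y = g_Y* - β × Δu, so Δu = (g_Y* - g_Y)/β.
Δu = (2.65 - 3.54)/2.4 = -0.89/2.4 = -0.37 percentage points.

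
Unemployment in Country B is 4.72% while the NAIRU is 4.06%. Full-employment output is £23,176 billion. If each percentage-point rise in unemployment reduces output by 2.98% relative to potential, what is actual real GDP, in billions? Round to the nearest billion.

£22,720 billion

Unemployment gap = 4.72 - 4.06 = 0.66 points, so the output gap is -2.98 × 0.66 = -1.9668%.
Actual GDP = 23176 × (1 - 1.9668/100) = 23176 × 0.980332 ≈ 22720 billion.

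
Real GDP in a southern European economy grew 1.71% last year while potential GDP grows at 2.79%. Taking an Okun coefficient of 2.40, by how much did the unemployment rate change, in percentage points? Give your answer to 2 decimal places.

0.45 percentage points

Growth-rate Okun's law: g_Y = g_Y* - β × Δu, so Δu = (g_Y* - g_Y)/β.
Δu = (2.79 - 1.71)/2.40 = 1.08/2.40 = 0.45 percentage points.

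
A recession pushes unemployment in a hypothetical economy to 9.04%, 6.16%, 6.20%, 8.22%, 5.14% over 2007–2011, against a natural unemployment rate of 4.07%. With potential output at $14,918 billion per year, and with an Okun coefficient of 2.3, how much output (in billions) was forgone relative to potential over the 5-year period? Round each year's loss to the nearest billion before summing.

Year 2007: gap = -2.3 × (9.04 - 4.07) = -11.431%, loss ≈ 14918 × 11.431/100 ≈ 1705.
Year 2008: gap = -2.3 × (6.16 - 4.07) = -4.807%, loss ≈ 14918 × 4.807/100 ≈ 717.
Year 2009: gap = -2.3 × (6.2 - 4.07) = -4.899%, loss ≈ 14918 × 4.899/100 ≈ 731.
Year 2010: gap = -2.3 × (8.22 - 4.07) = -9.545%, loss ≈ 14918 × 9.545/100 ≈ 1424.
Year 2011: gap = -2.3 × (5.14 - 4.07) = -2.461%, loss ≈ 14918 × 2.461/100 ≈ 367.
Total lost output = 1705 + 717 + 731 + 1424 + 367 = 4944 billion.

$4,944 billion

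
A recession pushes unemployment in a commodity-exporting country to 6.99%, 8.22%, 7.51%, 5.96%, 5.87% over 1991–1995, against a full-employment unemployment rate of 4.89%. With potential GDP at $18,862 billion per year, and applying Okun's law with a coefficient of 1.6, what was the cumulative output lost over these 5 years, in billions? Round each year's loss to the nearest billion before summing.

Year 1991: gap = -1.6 × (6.99 - 4.89) = -3.36%, loss ≈ 18862 × 3.36/100 ≈ 634.
Year 1992: gap = -1.6 × (8.22 - 4.89) = -5.328%, loss ≈ 18862 × 5.328/100 ≈ 1005.
Year 1993: gap = -1.6 × (7.51 - 4.89) = -4.192%, loss ≈ 18862 × 4.192/100 ≈ 791.
Year 1994: gap = -1.6 × (5.96 - 4.89) = -1.712%, loss ≈ 18862 × 1.712/100 ≈ 323.
Year 1995: gap = -1.6 × (5.87 - 4.89) = -1.568%, loss ≈ 18862 × 1.568/100 ≈ 296.
Total lost output = 634 + 1005 + 791 + 323 + 296 = 3049 billion.

$3,049 billion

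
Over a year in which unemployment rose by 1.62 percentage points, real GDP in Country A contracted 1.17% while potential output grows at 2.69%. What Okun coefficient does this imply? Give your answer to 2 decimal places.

β ≈ 2.38

Growth form: g_Y = g_Y* - β × Δu, so β = (g_Y* - g_Y)/Δu.
β = (2.69 + 1.17)/1.62 = 3.86/1.62 = 2.38.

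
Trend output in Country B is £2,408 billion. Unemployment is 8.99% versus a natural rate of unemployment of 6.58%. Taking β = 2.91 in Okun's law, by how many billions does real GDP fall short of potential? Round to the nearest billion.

Output gap = -2.91 × (8.99 - 6.58) = -2.91 × 2.41 = -7.0131%.
Actual GDP ≈ 2408 × 0.929869 ≈ 2239 billion, so the shortfall is 2408 - 2239 = 169 billion.

£169 billion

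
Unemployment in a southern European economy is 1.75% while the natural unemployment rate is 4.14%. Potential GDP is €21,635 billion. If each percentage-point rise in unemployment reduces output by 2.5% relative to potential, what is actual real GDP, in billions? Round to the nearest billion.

Unemployment gap = 1.75 - 4.14 = -2.39 points, so the output gap is -2.5 × (-2.39) = 5.975%.
Actual GDP = 21635 × (1 + 5.975/100) = 21635 × 1.05975 ≈ 22928 billion.

€22,928 billion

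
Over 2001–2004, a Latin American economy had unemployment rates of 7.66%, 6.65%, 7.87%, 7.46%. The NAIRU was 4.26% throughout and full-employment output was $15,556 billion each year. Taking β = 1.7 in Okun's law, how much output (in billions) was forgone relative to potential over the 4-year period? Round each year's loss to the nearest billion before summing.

$3,332 billion

Year 2001: gap = -1.7 × (7.66 - 4.26) = -5.78%, loss ≈ 15556 × 5.78/100 ≈ 899.
Year 2002: gap = -1.7 × (6.65 - 4.26) = -4.063%, loss ≈ 15556 × 4.063/100 ≈ 632.
Year 2003: gap = -1.7 × (7.87 - 4.26) = -6.137%, loss ≈ 15556 × 6.137/100 ≈ 955.
Year 2004: gap = -1.7 × (7.46 - 4.26) = -5.44%, loss ≈ 15556 × 5.44/100 ≈ 846.
Total lost output = 899 + 632 + 955 + 846 = 3332 billion.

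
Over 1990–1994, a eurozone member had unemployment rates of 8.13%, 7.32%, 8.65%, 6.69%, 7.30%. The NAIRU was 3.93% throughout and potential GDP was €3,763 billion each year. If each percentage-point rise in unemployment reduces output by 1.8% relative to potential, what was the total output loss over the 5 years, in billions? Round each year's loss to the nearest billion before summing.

Year 1990: gap = -1.8 × (8.13 - 3.93) = -7.56%, loss ≈ 3763 × 7.56/100 ≈ 284.
Year 1991: gap = -1.8 × (7.32 - 3.93) = -6.102%, loss ≈ 3763 × 6.102/100 ≈ 230.
Year 1992: gap = -1.8 × (8.65 - 3.93) = -8.496%, loss ≈ 3763 × 8.496/100 ≈ 320.
Year 1993: gap = -1.8 × (6.69 - 3.93) = -4.968%, loss ≈ 3763 × 4.968/100 ≈ 187.
Year 1994: gap = -1.8 × (7.3 - 3.93) = -6.066%, loss ≈ 3763 × 6.066/100 ≈ 228.
Total lost output = 284 + 230 + 320 + 187 + 228 = 1249 billion.

€1,249 billion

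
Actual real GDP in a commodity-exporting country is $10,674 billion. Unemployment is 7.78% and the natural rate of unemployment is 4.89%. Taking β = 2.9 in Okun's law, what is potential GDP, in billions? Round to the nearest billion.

Unemployment gap = 7.78 - 4.89 = 2.89 points, so output gap = -2.9 × 2.89 = -8.381%.
Since Y = Y* × (1 + gap/100), Y* = 10674/0.91619 ≈ 11650 billion.

$11,650 billion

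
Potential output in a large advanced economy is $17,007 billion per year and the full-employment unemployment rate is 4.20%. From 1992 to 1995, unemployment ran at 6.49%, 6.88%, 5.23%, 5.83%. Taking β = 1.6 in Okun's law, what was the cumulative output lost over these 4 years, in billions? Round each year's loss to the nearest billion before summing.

$2,076 billion

Year 1992: gap = -1.6 × (6.49 - 4.2) = -3.664%, loss ≈ 17007 × 3.664/100 ≈ 623.
Year 1993: gap = -1.6 × (6.88 - 4.2) = -4.288%, loss ≈ 17007 × 4.288/100 ≈ 729.
Year 1994: gap = -1.6 × (5.23 - 4.2) = -1.648%, loss ≈ 17007 × 1.648/100 ≈ 280.
Year 1995: gap = -1.6 × (5.83 - 4.2) = -2.608%, loss ≈ 17007 × 2.608/100 ≈ 444.
Total lost output = 623 + 729 + 280 + 444 = 2076 billion.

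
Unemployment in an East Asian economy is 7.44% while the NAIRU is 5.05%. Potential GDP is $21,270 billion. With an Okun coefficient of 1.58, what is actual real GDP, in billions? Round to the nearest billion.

$20,467 billion

Unemployment gap = 7.44 - 5.05 = 2.39 points, so the output gap is -1.58 × 2.39 = -3.7762%.
Actual GDP = 21270 × (1 - 3.7762/100) = 21270 × 0.962238 ≈ 20467 billion.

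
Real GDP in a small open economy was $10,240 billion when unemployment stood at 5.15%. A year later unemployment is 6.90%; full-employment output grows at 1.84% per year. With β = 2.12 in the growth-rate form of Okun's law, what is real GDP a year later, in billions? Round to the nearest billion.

Δu = 6.9 - 5.15 = 1.75 points.
Okun's law (growth form): g_Y = g_Y* - β × Δu = 1.84 - 2.12 × (1.75) = 1.84 - 3.71 = -1.87%.
Real GDP in the next year = 10240 × (1 - 1.87/100) = 10240 × 0.9813 ≈ 10049 billion.

$10,049 billion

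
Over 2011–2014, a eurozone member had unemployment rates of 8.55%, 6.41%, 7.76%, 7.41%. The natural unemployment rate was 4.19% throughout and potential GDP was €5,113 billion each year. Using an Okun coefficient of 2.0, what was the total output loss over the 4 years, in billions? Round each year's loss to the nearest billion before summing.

Year 2011: gap = -2.0 × (8.55 - 4.19) = -8.72%, loss ≈ 5113 × 8.72/100 ≈ 446.
Year 2012: gap = -2.0 × (6.41 - 4.19) = -4.44%, loss ≈ 5113 × 4.44/100 ≈ 227.
Year 2013: gap = -2.0 × (7.76 - 4.19) = -7.14%, loss ≈ 5113 × 7.14/100 ≈ 365.
Year 2014: gap = -2.0 × (7.41 - 4.19) = -6.44%, loss ≈ 5113 × 6.44/100 ≈ 329.
Total lost output = 446 + 227 + 365 + 329 = 1367 billion.

€1,367 billion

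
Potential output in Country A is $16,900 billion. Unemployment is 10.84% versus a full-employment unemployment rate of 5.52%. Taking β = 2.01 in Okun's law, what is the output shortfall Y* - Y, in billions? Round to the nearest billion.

$1,807 billion

Output gap = -2.01 × (10.84 - 5.52) = -2.01 × 5.32 = -10.6932%.
Actual GDP ≈ 16900 × 0.893068 ≈ 15093 billion, so the shortfall is 16900 - 15093 = 1807 billion.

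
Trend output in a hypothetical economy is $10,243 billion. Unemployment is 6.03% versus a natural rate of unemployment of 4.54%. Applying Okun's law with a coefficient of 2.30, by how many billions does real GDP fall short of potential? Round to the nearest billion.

Output gap = -2.30 × (6.03 - 4.54) = -2.3 × 1.49 = -3.427%.
Actual GDP ≈ 10243 × 0.96573 ≈ 9892 billion, so the shortfall is 10243 - 9892 = 351 billion.

$351 billion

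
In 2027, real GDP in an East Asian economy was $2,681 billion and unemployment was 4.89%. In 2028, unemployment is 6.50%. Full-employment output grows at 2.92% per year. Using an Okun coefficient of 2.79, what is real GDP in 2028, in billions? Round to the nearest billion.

Δu = 6.5 - 4.89 = 1.61 points.
Okun's law (growth form): g_Y = g_Y* - β × Δu = 2.92 - 2.79 × (1.61) = 2.92 - 4.4919 = -1.5719%.
Real GDP in the next year = 2681 × (1 - 1.5719/100) = 2681 × 0.984281 ≈ 2639 billion.

$2,639 billion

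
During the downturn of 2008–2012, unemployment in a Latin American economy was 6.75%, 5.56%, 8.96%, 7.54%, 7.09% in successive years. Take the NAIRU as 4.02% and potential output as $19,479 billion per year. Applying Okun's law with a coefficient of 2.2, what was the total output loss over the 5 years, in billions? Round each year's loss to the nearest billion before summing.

Year 2008: gap = -2.2 × (6.75 - 4.02) = -6.006%, loss ≈ 19479 × 6.006/100 ≈ 1170.
Year 2009: gap = -2.2 × (5.56 - 4.02) = -3.388%, loss ≈ 19479 × 3.388/100 ≈ 660.
Year 2010: gap = -2.2 × (8.96 - 4.02) = -10.868%, loss ≈ 19479 × 10.868/100 ≈ 2117.
Year 2011: gap = -2.2 × (7.54 - 4.02) = -7.744%, loss ≈ 19479 × 7.744/100 ≈ 1508.
Year 2012: gap = -2.2 × (7.09 - 4.02) = -6.754%, loss ≈ 19479 × 6.754/100 ≈ 1316.
Total lost output = 1170 + 660 + 2117 + 1508 + 1316 = 6771 billion.

$6,771 billion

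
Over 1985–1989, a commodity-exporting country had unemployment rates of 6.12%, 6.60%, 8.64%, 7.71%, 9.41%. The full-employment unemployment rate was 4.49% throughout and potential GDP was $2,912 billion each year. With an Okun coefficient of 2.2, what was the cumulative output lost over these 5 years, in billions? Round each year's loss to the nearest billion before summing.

Year 1985: gap = -2.2 × (6.12 - 4.49) = -3.586%, loss ≈ 2912 × 3.586/100 ≈ 104.
Year 1986: gap = -2.2 × (6.6 - 4.49) = -4.642%, loss ≈ 2912 × 4.642/100 ≈ 135.
Year 1987: gap = -2.2 × (8.64 - 4.49) = -9.13%, loss ≈ 2912 × 9.13/100 ≈ 266.
Year 1988: gap = -2.2 × (7.71 - 4.49) = -7.084%, loss ≈ 2912 × 7.084/100 ≈ 206.
Year 1989: gap = -2.2 × (9.41 - 4.49) = -10.824%, loss ≈ 2912 × 10.824/100 ≈ 315.
Total lost output = 104 + 135 + 266 + 206 + 315 = 1026 billion.

$1,026 billion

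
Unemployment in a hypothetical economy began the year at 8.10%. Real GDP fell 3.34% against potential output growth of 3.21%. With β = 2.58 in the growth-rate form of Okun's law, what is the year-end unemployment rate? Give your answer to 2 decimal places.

10.64%

Growth-rate Okun's law: g_Y = g_Y* - β × Δu, so Δu = (g_Y* - g_Y)/β.
Δu = (3.21 + 3.34)/2.58 = 6.55/2.58 = 2.54 percentage points.
Year-end unemployment = 8.1 + 2.54 = 10.64%.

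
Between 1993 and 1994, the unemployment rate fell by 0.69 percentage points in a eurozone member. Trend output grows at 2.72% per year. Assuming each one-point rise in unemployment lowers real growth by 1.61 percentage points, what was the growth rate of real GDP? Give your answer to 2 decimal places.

Growth-rate Okun's law: g_Y = g_Y* - β × Δu.
g_Y = 2.72 - 1.61 × (-0.69) = 2.72 + 1.1109 = 3.8309%, i.e. 3.83% to 2 d.p.

3.83%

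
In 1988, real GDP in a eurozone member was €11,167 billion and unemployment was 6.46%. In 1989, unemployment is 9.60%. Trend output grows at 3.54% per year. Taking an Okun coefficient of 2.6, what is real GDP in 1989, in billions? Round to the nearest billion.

€10,651 billion

Δu = 9.6 - 6.46 = 3.14 points.
Okun's law (growth form): g_Y = g_Y* - β × Δu = 3.54 - 2.6 × (3.14) = 3.54 - 8.164 = -4.624%.
Real GDP in the next year = 11167 × (1 - 4.624/100) = 11167 × 0.95376 ≈ 10651 billion.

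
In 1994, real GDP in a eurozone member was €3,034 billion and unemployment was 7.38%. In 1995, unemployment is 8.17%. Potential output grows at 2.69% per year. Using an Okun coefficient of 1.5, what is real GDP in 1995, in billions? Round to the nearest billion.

Δu = 8.17 - 7.38 = 0.79 points.
Okun's law (growth form): g_Y = g_Y* - β × Δu = 2.69 - 1.5 × (0.79) = 2.69 - 1.185 = 1.505%.
Real GDP in the next year = 3034 × (1 + 1.505/100) = 3034 × 1.01505 ≈ 3080 billion.

€3,080 billion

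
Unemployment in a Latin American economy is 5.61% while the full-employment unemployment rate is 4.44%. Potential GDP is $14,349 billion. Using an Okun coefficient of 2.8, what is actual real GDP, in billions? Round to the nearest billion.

$13,879 billion

Unemployment gap = 5.61 - 4.44 = 1.17 points, so the output gap is -2.8 × 1.17 = -3.276%.
Actual GDP = 14349 × (1 - 3.276/100) = 14349 × 0.96724 ≈ 13879 billion.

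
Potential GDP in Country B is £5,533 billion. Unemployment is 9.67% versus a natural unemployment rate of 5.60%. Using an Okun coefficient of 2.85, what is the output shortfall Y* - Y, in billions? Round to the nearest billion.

Output gap = -2.85 × (9.67 - 5.6) = -2.85 × 4.07 = -11.5995%.
Actual GDP ≈ 5533 × 0.884005 ≈ 4891 billion, so the shortfall is 5533 - 4891 = 642 billion.

£642 billion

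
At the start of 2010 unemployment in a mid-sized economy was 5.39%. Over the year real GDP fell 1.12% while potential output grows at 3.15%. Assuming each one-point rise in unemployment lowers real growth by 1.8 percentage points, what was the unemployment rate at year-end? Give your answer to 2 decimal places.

Growth-rate Okun's law: g_Y = g_Y* - β × Δu, so Δu = (g_Y* - g_Y)/β.
Δu = (3.15 + 1.12)/1.8 = 4.27/1.8 = 2.37 percentage points.
Year-end unemployment = 5.39 + 2.37 = 7.76%.

7.76%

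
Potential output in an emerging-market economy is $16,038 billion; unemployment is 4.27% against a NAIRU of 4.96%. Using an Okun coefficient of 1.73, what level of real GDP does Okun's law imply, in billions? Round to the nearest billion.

Unemployment gap = 4.27 - 4.96 = -0.69 points, so the output gap is -1.73 × (-0.69) = 1.1937%.
Actual GDP = 16038 × (1 + 1.1937/100) = 16038 × 1.011937 ≈ 16229 billion.

$16,229 billion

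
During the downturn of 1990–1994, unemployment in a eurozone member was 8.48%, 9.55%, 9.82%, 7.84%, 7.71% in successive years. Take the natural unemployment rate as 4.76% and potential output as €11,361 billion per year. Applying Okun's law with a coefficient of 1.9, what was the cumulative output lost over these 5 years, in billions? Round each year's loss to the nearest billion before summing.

Year 1990: gap = -1.9 × (8.48 - 4.76) = -7.068%, loss ≈ 11361 × 7.068/100 ≈ 803.
Year 1991: gap = -1.9 × (9.55 - 4.76) = -9.101%, loss ≈ 11361 × 9.101/100 ≈ 1034.
Year 1992: gap = -1.9 × (9.82 - 4.76) = -9.614%, loss ≈ 11361 × 9.614/100 ≈ 1092.
Year 1993: gap = -1.9 × (7.84 - 4.76) = -5.852%, loss ≈ 11361 × 5.852/100 ≈ 665.
Year 1994: gap = -1.9 × (7.71 - 4.76) = -5.605%, loss ≈ 11361 × 5.605/100 ≈ 637.
Total lost output = 803 + 1034 + 1092 + 665 + 637 = 4231 billion.

€4,231 billion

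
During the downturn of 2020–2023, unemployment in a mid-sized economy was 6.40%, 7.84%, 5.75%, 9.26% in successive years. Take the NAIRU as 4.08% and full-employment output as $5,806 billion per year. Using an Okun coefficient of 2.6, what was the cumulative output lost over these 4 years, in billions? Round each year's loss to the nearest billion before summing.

$1,952 billion

Year 2020: gap = -2.6 × (6.4 - 4.08) = -6.032%, loss ≈ 5806 × 6.032/100 ≈ 350.
Year 2021: gap = -2.6 × (7.84 - 4.08) = -9.776%, loss ≈ 5806 × 9.776/100 ≈ 568.
Year 2022: gap = -2.6 × (5.75 - 4.08) = -4.342%, loss ≈ 5806 × 4.342/100 ≈ 252.
Year 2023: gap = -2.6 × (9.26 - 4.08) = -13.468%, loss ≈ 5806 × 13.468/100 ≈ 782.
Total lost output = 350 + 568 + 252 + 782 = 1952 billion.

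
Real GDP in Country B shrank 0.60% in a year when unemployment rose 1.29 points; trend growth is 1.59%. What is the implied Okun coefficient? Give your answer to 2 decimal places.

Growth form: g_Y = g_Y* - β × Δu, so β = (g_Y* - g_Y)/Δu.
β = (1.59 + 0.6)/1.29 = 2.19/1.29 = 1.70.

β ≈ 1.70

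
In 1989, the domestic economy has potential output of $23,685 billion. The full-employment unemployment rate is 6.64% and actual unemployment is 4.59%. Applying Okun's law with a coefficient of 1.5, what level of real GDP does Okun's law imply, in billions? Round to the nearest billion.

$24,413 billion

Unemployment gap = 4.59 - 6.64 = -2.05 points, so the output gap is -1.5 × (-2.05) = 3.075%.
Actual GDP = 23685 × (1 + 3.075/100) = 23685 × 1.03075 ≈ 24413 billion.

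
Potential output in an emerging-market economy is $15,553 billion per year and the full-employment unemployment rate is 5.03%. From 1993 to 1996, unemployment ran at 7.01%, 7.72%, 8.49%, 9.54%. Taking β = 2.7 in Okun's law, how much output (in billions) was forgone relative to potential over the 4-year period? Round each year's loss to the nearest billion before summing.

$5,308 billion

Year 1993: gap = -2.7 × (7.01 - 5.03) = -5.346%, loss ≈ 15553 × 5.346/100 ≈ 831.
Year 1994: gap = -2.7 × (7.72 - 5.03) = -7.263%, loss ≈ 15553 × 7.263/100 ≈ 1130.
Year 1995: gap = -2.7 × (8.49 - 5.03) = -9.342%, loss ≈ 15553 × 9.342/100 ≈ 1453.
Year 1996: gap = -2.7 × (9.54 - 5.03) = -12.177%, loss ≈ 15553 × 12.177/100 ≈ 1894.
Total lost output = 831 + 1130 + 1453 + 1894 = 5308 billion.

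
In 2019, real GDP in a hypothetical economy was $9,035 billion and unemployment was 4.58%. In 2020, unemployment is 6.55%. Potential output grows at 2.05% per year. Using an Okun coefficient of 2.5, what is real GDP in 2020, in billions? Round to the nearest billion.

$8,775 billion

Δu = 6.55 - 4.58 = 1.97 points.
Okun's law (growth form): g_Y = g_Y* - β × Δu = 2.05 - 2.5 × (1.97) = 2.05 - 4.925 = -2.875%.
Real GDP in the next year = 9035 × (1 - 2.875/100) = 9035 × 0.97125 ≈ 8775 billion.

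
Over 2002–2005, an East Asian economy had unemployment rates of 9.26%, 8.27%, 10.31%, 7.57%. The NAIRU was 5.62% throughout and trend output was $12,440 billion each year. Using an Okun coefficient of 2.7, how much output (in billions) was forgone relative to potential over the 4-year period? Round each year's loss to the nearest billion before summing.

$4,343 billion

Year 2002: gap = -2.7 × (9.26 - 5.62) = -9.828%, loss ≈ 12440 × 9.828/100 ≈ 1223.
Year 2003: gap = -2.7 × (8.27 - 5.62) = -7.155%, loss ≈ 12440 × 7.155/100 ≈ 890.
Year 2004: gap = -2.7 × (10.31 - 5.62) = -12.663%, loss ≈ 12440 × 12.663/100 ≈ 1575.
Year 2005: gap = -2.7 × (7.57 - 5.62) = -5.265%, loss ≈ 12440 × 5.265/100 ≈ 655.
Total lost output = 1223 + 890 + 1575 + 655 = 4343 billion.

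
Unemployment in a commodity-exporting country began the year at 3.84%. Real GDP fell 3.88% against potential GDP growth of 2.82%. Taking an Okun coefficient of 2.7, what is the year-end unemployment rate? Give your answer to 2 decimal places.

6.32%

Growth-rate Okun's law: g_Y = g_Y* - β × Δu, so Δu = (g_Y* - g_Y)/β.
Δu = (2.82 + 3.88)/2.7 = 6.7/2.7 = 2.48 percentage points.
Year-end unemployment = 3.84 + 2.48 = 6.32%.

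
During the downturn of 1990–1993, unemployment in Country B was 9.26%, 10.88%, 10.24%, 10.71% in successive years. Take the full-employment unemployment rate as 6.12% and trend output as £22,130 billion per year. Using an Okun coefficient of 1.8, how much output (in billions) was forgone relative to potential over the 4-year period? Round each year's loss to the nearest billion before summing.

Year 1990: gap = -1.8 × (9.26 - 6.12) = -5.652%, loss ≈ 22130 × 5.652/100 ≈ 1251.
Year 1991: gap = -1.8 × (10.88 - 6.12) = -8.568%, loss ≈ 22130 × 8.568/100 ≈ 1896.
Year 1992: gap = -1.8 × (10.24 - 6.12) = -7.416%, loss ≈ 22130 × 7.416/100 ≈ 1641.
Year 1993: gap = -1.8 × (10.71 - 6.12) = -8.262%, loss ≈ 22130 × 8.262/100 ≈ 1828.
Total lost output = 1251 + 1896 + 1641 + 1828 = 6616 billion.

£6,616 billion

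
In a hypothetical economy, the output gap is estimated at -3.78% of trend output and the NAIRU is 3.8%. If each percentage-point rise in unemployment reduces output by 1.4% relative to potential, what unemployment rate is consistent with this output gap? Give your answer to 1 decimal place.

From Okun's law, u - u* = -(output gap)/β = -(-3.78)/1.4 = 2.7 points.
So u = 3.8 + 2.7 = 6.5%.

6.5%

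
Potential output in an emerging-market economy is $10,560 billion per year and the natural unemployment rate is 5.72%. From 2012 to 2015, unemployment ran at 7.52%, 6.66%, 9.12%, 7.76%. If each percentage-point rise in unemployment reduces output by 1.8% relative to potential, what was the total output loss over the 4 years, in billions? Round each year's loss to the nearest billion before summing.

$1,555 billion

Year 2012: gap = -1.8 × (7.52 - 5.72) = -3.24%, loss ≈ 10560 × 3.24/100 ≈ 342.
Year 2013: gap = -1.8 × (6.66 - 5.72) = -1.692%, loss ≈ 10560 × 1.692/100 ≈ 179.
Year 2014: gap = -1.8 × (9.12 - 5.72) = -6.12%, loss ≈ 10560 × 6.12/100 ≈ 646.
Year 2015: gap = -1.8 × (7.76 - 5.72) = -3.672%, loss ≈ 10560 × 3.672/100 ≈ 388.
Total lost output = 342 + 179 + 646 + 388 = 1555 billion.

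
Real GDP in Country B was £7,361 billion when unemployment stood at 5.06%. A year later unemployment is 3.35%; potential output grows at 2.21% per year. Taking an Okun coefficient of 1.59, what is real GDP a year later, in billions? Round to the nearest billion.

£7,724 billion

Δu = 3.35 - 5.06 = -1.71 points.
Okun's law (growth form): g_Y = g_Y* - β × Δu = 2.21 - 1.59 × (-1.71) = 2.21 + 2.7189 = 4.9289%.
Real GDP in the next year = 7361 × (1 + 4.9289/100) = 7361 × 1.049289 ≈ 7724 billion.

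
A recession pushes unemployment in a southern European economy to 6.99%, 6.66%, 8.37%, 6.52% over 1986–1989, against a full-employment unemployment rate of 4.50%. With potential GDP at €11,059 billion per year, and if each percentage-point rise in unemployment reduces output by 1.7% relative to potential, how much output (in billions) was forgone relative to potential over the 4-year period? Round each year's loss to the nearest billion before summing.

€1,982 billion

Year 1986: gap = -1.7 × (6.99 - 4.5) = -4.233%, loss ≈ 11059 × 4.233/100 ≈ 468.
Year 1987: gap = -1.7 × (6.66 - 4.5) = -3.672%, loss ≈ 11059 × 3.672/100 ≈ 406.
Year 1988: gap = -1.7 × (8.37 - 4.5) = -6.579%, loss ≈ 11059 × 6.579/100 ≈ 728.
Year 1989: gap = -1.7 × (6.52 - 4.5) = -3.434%, loss ≈ 11059 × 3.434/100 ≈ 380.
Total lost output = 468 + 406 + 728 + 380 = 1982 billion.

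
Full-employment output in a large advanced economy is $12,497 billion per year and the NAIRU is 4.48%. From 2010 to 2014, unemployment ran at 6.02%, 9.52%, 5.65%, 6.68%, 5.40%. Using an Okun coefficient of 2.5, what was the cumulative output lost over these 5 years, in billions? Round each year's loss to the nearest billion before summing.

Year 2010: gap = -2.5 × (6.02 - 4.48) = -3.85%, loss ≈ 12497 × 3.85/100 ≈ 481.
Year 2011: gap = -2.5 × (9.52 - 4.48) = -12.6%, loss ≈ 12497 × 12.6/100 ≈ 1575.
Year 2012: gap = -2.5 × (5.65 - 4.48) = -2.925%, loss ≈ 12497 × 2.925/100 ≈ 366.
Year 2013: gap = -2.5 × (6.68 - 4.48) = -5.5%, loss ≈ 12497 × 5.5/100 ≈ 687.
Year 2014: gap = -2.5 × (5.4 - 4.48) = -2.3%, loss ≈ 12497 × 2.3/100 ≈ 287.
Total lost output = 481 + 1575 + 366 + 687 + 287 = 3396 billion.

$3,396 billion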